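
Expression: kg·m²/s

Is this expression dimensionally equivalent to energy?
No

The expression kg·m²/s has dimensions [L^2 M T^-1], but energy has dimensions [L^2 M T^-2].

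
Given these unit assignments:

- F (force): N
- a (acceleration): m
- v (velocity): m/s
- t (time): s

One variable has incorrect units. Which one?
a

The variable a (acceleration) should have units m/s², not m.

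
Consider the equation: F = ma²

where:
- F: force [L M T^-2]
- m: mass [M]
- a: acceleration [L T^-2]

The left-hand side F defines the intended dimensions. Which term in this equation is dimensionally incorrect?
The right-hand side term ma²

F has dimensions [L M T^-2], but ma² has dimensions [L^2 M T^-4], so the term ma² is dimensionally wrong for F.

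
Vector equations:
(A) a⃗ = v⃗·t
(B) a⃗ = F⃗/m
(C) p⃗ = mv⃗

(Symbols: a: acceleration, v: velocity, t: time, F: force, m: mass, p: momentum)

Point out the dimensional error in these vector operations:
(A) a⃗ = v⃗·t

(A) a⃗ = v⃗·t: LHS [L T^-2], RHS [L] ✗ — acceleration is velocity per time; should be v⃗/t
(B) a⃗ = F⃗/m: LHS [L T^-2], RHS [L T^-2] ✓ — force (vector) divided by mass (scalar)
(C) p⃗ = mv⃗: LHS [L M T^-1], RHS [L M T^-1] ✓ — mass (scalar) times velocity (vector)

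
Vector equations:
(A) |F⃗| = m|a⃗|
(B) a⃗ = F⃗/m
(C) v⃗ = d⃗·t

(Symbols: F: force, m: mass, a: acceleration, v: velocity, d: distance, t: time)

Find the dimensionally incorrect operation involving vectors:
(C) v⃗ = d⃗·t

(A) |F⃗| = m|a⃗|: LHS [L M T^-2], RHS [L M T^-2] ✓ — magnitudes of vectors are scalars
(B) a⃗ = F⃗/m: LHS [L T^-2], RHS [L T^-2] ✓ — force (vector) divided by mass (scalar)
(C) v⃗ = d⃗·t: LHS [L T^-1], RHS [L T] ✗ — velocity is displacement per time; should be d⃗/t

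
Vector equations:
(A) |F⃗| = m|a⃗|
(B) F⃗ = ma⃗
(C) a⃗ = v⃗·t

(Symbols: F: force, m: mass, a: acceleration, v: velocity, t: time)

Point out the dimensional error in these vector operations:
(C) a⃗ = v⃗·t

(A) |F⃗| = m|a⃗|: LHS [L M T^-2], RHS [L M T^-2] ✓ — magnitudes of vectors are scalars
(B) F⃗ = ma⃗: LHS [L M T^-2], RHS [L M T^-2] ✓ — Force and acceleration are vectors, mass is a scalar
(C) a⃗ = v⃗·t: LHS [L T^-2], RHS [L] ✗ — acceleration is velocity per time; should be v⃗/t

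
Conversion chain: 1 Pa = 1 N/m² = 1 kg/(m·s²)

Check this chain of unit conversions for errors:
The chain is correct (no errors).

Correct: Pascal is Newton per square meter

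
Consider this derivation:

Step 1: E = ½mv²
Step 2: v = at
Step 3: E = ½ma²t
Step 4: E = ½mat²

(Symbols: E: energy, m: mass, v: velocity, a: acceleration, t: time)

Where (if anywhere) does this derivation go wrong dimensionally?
Step 3

Step 1: E = ½mv² → LHS [L^2 M T^-2], RHS [L^2 M T^-2] ✓
Step 2: v = at → LHS [L T^-1], RHS [L T^-1] ✓
Step 3: E = ½ma²t → LHS [L^2 M T^-2], RHS [L^2 M T^-3] ✗

The first dimensional inconsistency appears in step 3: E = ½ma²t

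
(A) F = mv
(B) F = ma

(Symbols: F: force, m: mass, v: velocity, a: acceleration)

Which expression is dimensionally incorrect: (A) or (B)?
(A)

(A) F = mv: LHS [L M T^-2], RHS [L M T^-1] ✗
(B) F = ma: LHS [L M T^-2], RHS [L M T^-2] ✓

Expression (A) F = mv is dimensionally incorrect.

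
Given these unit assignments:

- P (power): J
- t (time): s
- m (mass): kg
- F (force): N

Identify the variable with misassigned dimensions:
P

The variable P (power) should have units W, not J.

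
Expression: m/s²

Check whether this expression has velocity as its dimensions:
No

The expression m/s² has dimensions [L T^-2], but velocity has dimensions [L T^-1].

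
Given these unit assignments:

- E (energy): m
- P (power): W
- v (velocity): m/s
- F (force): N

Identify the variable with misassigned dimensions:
E

The variable E (energy) should have units J, not m.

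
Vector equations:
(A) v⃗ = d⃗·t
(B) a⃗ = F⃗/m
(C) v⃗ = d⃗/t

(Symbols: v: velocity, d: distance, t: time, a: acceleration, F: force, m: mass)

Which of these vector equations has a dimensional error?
(A) v⃗ = d⃗·t

(A) v⃗ = d⃗·t: LHS [L T^-1], RHS [L T] ✗ — velocity is displacement per time; should be d⃗/t
(B) a⃗ = F⃗/m: LHS [L T^-2], RHS [L T^-2] ✓ — force (vector) divided by mass (scalar)
(C) v⃗ = d⃗/t: LHS [L T^-1], RHS [L T^-1] ✓ — displacement (vector) divided by time (scalar)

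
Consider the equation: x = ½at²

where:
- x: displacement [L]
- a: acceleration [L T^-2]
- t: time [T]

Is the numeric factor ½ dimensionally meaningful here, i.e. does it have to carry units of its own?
No

x has dimensions [L] and at² already has dimensions [L], so the equation balances without ½ contributing any dimensions. ½ is a pure (dimensionless) number; changing or removing it would not affect dimensional consistency.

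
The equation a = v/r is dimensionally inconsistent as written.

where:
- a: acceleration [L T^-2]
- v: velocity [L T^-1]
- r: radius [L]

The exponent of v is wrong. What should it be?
The exponent of v should be 2: a = v^2/r

The LHS a has dimensions [L T^-2]; v has dimensions [L T^-1].
As written, the RHS v/r (exponent 1 on v) has dimensions [T^-1], which does not match.
With exponent 2, the RHS v^2/r has dimensions [L T^-2], matching the LHS.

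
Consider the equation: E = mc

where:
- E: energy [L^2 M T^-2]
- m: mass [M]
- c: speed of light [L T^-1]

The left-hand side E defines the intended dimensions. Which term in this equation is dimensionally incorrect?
The right-hand side term mc

E has dimensions [L^2 M T^-2], but mc has dimensions [L M T^-1], so the term mc is dimensionally wrong for E.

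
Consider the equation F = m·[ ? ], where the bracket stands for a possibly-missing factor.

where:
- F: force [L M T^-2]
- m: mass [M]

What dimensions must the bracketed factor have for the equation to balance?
[L T^-2] — acceleration (e.g. a)

F has dimensions [L M T^-2]; m has dimensions [M].
The bracketed factor must supply [L M T^-2] / [M] = [L T^-2].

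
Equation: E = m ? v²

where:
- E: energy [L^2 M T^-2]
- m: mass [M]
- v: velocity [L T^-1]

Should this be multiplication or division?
multiplication (×): E = m × v²

E [L^2 M T^-2]; m [M]; v² [L^2 T^-2].
m × v² → [L^2 M T^-2] ✓
m ÷ v² → [L^-2 M T^2] ✗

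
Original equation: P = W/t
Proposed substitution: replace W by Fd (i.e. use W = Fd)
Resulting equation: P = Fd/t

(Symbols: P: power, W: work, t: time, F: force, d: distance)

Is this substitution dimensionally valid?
Yes

[W] = [L^2 M T^-2] and [Fd] = [L^2 M T^-2]. These match, so the substitution replaces a quantity by one of the same dimensions and the result P = Fd/t has LHS [L^2 M T^-3] vs RHS [L^2 M T^-3] — still consistent.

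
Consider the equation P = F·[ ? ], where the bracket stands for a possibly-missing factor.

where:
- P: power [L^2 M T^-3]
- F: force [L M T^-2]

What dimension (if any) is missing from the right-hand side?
[L T^-1] — velocity (e.g. v)

P has dimensions [L^2 M T^-3]; F has dimensions [L M T^-2].
The bracketed factor must supply [L^2 M T^-3] / [L M T^-2] = [L T^-1].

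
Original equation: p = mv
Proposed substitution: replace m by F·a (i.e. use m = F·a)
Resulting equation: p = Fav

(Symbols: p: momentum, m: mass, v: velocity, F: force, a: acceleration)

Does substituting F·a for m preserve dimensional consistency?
No

[m] = [M] and [F·a] = [L^2 M T^-4]. These differ, so the substitution replaces a quantity by one of different dimensions and the result p = Fav has LHS [L M T^-1] vs RHS [L^3 M T^-5] — inconsistent.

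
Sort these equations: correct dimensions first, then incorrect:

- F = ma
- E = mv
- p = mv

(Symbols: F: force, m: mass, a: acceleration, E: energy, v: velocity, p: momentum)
Dimensionally correct: F = ma, p = mv
Dimensionally incorrect: E = mv
Ordered (correct first, then incorrect): F = ma, p = mv, E = mv

- F = ma: LHS [L M T^-2], RHS [L M T^-2] → correct ✓
- E = mv: LHS [L^2 M T^-2], RHS [L M T^-1] → incorrect ✗
- p = mv: LHS [L M T^-1], RHS [L M T^-1] → correct ✓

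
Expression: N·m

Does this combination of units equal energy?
Yes

The expression N·m has dimensions [L^2 M T^-2], which is exactly energy [L^2 M T^-2].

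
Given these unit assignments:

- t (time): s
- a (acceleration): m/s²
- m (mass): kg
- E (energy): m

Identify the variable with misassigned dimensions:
E

The variable E (energy) should have units J, not m.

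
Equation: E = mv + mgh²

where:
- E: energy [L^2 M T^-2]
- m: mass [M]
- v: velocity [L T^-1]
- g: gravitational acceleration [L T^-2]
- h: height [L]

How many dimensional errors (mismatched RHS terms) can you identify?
2

LHS E: [L^2 M T^-2]
- mv: [L M T^-1] ✗
- mgh²: [L^3 M T^-2] ✗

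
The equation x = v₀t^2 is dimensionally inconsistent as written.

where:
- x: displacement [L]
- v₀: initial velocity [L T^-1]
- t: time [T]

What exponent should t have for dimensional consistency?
The exponent of t should be 1: x = v₀t

The LHS x has dimensions [L]; t has dimensions [T].
As written, the RHS v₀t^2 (exponent 2 on t) has dimensions [L T], which does not match.
With exponent 1, the RHS v₀t has dimensions [L], matching the LHS.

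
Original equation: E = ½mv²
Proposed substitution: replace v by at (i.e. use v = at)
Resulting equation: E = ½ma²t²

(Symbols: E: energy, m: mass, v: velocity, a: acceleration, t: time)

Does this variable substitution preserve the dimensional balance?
Yes

[v] = [L T^-1] and [at] = [L T^-1]. These match, so the substitution replaces a quantity by one of the same dimensions and the result E = ½ma²t² has LHS [L^2 M T^-2] vs RHS [L^2 M T^-2] — still consistent.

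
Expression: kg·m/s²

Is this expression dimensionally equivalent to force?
Yes

The expression kg·m/s² has dimensions [L M T^-2], which is exactly force [L M T^-2].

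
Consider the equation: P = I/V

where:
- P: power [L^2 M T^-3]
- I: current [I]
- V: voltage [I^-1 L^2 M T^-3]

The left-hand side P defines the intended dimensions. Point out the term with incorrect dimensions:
The right-hand side term I/V

P has dimensions [L^2 M T^-3], but I/V has dimensions [I^2 L^-2 M^-1 T^3], so the term I/V is dimensionally wrong for P.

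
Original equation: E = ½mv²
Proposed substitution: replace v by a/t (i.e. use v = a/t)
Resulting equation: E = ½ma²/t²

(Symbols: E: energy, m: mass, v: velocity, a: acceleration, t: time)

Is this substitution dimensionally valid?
No

[v] = [L T^-1] and [a/t] = [L T^-3]. These differ, so the substitution replaces a quantity by one of different dimensions and the result E = ½ma²/t² has LHS [L^2 M T^-2] vs RHS [L^2 M T^-6] — inconsistent.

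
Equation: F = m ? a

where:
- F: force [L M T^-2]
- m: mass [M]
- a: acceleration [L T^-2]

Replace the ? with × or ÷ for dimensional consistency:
multiplication (×): F = m × a

F [L M T^-2]; m [M]; a [L T^-2].
m × a → [L M T^-2] ✓
m ÷ a → [L^-1 M T^2] ✗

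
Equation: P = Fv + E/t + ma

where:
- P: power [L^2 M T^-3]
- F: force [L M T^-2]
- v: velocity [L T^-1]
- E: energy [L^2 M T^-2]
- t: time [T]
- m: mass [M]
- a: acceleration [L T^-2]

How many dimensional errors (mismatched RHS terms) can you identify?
1

LHS P: [L^2 M T^-3]
- Fv: [L^2 M T^-3] ✓
- E/t: [L^2 M T^-3] ✓
- ma: [L M T^-2] ✗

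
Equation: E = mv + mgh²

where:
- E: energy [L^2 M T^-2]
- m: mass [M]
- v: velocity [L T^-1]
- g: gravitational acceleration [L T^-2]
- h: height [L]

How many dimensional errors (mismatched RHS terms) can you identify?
2

LHS E: [L^2 M T^-2]
- mv: [L M T^-1] ✗
- mgh²: [L^3 M T^-2] ✗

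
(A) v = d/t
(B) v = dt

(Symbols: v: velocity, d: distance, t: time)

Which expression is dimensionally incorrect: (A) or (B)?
(B)

(A) v = d/t: LHS [L T^-1], RHS [L T^-1] ✓
(B) v = dt: LHS [L T^-1], RHS [L T] ✗

Expression (B) v = dt is dimensionally incorrect.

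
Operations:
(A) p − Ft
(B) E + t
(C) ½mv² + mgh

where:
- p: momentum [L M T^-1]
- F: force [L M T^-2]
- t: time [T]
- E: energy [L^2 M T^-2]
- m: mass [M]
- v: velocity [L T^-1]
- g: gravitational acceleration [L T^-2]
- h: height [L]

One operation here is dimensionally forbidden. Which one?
(B) E + t

(A) p − Ft: p [L M T^-1] and Ft [L M T^-1] — same dimensions ✓
(B) E + t: E [L^2 M T^-2] and t [T] — different dimensions cannot be added/subtracted ✗
(C) ½mv² + mgh: ½mv² [L^2 M T^-2] and mgh [L^2 M T^-2] — same dimensions ✓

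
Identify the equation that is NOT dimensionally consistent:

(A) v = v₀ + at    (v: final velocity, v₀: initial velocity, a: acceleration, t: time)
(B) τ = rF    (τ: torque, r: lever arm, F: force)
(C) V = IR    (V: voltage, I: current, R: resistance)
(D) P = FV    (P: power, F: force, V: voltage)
(D) P = FV

The equation (D) P = FV is dimensionally incorrect.

LHS (P): [L^2 M T^-3]
RHS (FV): [I^-1 L^3 M^2 T^-5] ✗

The dimensions do not match. The other three equations balance.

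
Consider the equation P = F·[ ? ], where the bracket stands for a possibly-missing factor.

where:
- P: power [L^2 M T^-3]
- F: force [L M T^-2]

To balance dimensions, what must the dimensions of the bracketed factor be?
[L T^-1] — velocity (e.g. v)

P has dimensions [L^2 M T^-3]; F has dimensions [L M T^-2].
The bracketed factor must supply [L^2 M T^-3] / [L M T^-2] = [L T^-1].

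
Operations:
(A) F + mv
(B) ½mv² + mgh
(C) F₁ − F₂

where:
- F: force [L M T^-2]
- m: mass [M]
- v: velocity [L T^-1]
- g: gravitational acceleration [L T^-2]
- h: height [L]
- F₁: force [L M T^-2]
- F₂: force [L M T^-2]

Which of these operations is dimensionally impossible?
(A) F + mv

(A) F + mv: F [L M T^-2] and mv [L M T^-1] — different dimensions cannot be added/subtracted ✗
(B) ½mv² + mgh: ½mv² [L^2 M T^-2] and mgh [L^2 M T^-2] — same dimensions ✓
(C) F₁ − F₂: F₁ [L M T^-2] and F₂ [L M T^-2] — same dimensions ✓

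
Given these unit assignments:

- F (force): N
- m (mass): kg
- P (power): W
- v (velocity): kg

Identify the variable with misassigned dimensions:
v

The variable v (velocity) should have units m/s, not kg.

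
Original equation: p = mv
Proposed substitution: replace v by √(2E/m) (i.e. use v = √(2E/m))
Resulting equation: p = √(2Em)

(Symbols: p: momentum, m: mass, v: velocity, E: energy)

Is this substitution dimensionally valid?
Yes

[v] = [L T^-1] and [√(2E/m)] = [L T^-1]. These match, so the substitution replaces a quantity by one of the same dimensions and the result p = √(2Em) has LHS [L M T^-1] vs RHS [L M T^-1] — still consistent.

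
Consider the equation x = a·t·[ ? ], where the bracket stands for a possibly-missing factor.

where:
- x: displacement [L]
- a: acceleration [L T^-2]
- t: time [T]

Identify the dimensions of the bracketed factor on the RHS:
[T] — time (e.g. t)

x has dimensions [L]; a·t has dimensions [L T^-1].
The bracketed factor must supply [L] / [L T^-1] = [T].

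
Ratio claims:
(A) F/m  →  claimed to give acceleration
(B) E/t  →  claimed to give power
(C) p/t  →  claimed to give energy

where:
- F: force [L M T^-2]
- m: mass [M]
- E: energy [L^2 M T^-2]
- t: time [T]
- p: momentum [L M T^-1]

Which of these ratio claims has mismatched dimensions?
(C) p/t does not give energy

(A) F/m: [L T^-2] = acceleration [L T^-2] ✓
(B) E/t: [L^2 M T^-3] = power [L^2 M T^-3] ✓
(C) p/t: [L M T^-2] ≠ energy [L^2 M T^-2] ✗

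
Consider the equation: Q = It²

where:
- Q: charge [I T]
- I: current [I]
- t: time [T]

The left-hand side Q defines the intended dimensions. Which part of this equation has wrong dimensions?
The right-hand side term It²

Q has dimensions [I T], but It² has dimensions [I T^2], so the term It² is dimensionally wrong for Q.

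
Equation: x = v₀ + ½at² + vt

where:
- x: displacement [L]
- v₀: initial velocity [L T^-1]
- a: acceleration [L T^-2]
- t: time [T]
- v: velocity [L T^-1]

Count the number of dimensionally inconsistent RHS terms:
1

LHS x: [L]
- v₀: [L T^-1] ✗
- ½at²: [L] ✓
- vt: [L] ✓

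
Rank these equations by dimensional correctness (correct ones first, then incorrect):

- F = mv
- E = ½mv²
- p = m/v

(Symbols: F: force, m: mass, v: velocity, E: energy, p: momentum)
Dimensionally correct: E = ½mv²
Dimensionally incorrect: F = mv, p = m/v
Ordered (correct first, then incorrect): E = ½mv², F = mv, p = m/v

- F = mv: LHS [L M T^-2], RHS [L M T^-1] → incorrect ✗
- E = ½mv²: LHS [L^2 M T^-2], RHS [L^2 M T^-2] → correct ✓
- p = m/v: LHS [L M T^-1], RHS [L^-1 M T] → incorrect ✗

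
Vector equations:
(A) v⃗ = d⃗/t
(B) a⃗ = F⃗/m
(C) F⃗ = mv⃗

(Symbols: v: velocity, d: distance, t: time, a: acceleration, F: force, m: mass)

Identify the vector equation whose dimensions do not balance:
(C) F⃗ = mv⃗

(A) v⃗ = d⃗/t: LHS [L T^-1], RHS [L T^-1] ✓ — displacement (vector) divided by time (scalar)
(B) a⃗ = F⃗/m: LHS [L T^-2], RHS [L T^-2] ✓ — force (vector) divided by mass (scalar)
(C) F⃗ = mv⃗: LHS [L M T^-2], RHS [L M T^-1] ✗ — mass times velocity is momentum, not force; should be ma⃗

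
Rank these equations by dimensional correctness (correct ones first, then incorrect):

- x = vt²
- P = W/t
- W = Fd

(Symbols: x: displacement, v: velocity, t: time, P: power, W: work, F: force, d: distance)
Dimensionally correct: P = W/t, W = Fd
Dimensionally incorrect: x = vt²
Ordered (correct first, then incorrect): P = W/t, W = Fd, x = vt²

- x = vt²: LHS [L], RHS [L T] → incorrect ✗
- P = W/t: LHS [L^2 M T^-3], RHS [L^2 M T^-3] → correct ✓
- W = Fd: LHS [L^2 M T^-2], RHS [L^2 M T^-2] → correct ✓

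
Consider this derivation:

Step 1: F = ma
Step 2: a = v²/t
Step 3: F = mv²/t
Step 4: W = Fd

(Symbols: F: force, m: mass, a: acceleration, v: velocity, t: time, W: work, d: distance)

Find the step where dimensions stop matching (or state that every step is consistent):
Step 2

Step 1: F = ma → LHS [L M T^-2], RHS [L M T^-2] ✓
Step 2: a = v²/t → LHS [L T^-2], RHS [L^2 T^-3] ✗

The first dimensional inconsistency appears in step 2: a = v²/t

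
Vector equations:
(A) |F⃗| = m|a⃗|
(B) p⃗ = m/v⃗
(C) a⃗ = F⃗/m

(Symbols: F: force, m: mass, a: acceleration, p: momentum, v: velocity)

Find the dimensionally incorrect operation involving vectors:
(B) p⃗ = m/v⃗

(A) |F⃗| = m|a⃗|: LHS [L M T^-2], RHS [L M T^-2] ✓ — magnitudes of vectors are scalars
(B) p⃗ = m/v⃗: LHS [L M T^-1], RHS [L^-1 M T] ✗ — momentum is mass times velocity; should be mv⃗ (and division by a vector is undefined)
(C) a⃗ = F⃗/m: LHS [L T^-2], RHS [L T^-2] ✓ — force (vector) divided by mass (scalar)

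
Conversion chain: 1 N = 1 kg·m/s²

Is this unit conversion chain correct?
The chain is correct (no errors).

Correct: Newton is defined as kg·m/s²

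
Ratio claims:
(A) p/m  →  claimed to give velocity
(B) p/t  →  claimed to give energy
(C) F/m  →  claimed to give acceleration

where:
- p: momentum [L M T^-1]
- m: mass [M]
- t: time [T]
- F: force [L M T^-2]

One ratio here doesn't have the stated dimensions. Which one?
(B) p/t does not give energy

(A) p/m: [L T^-1] = velocity [L T^-1] ✓
(B) p/t: [L M T^-2] ≠ energy [L^2 M T^-2] ✗
(C) F/m: [L T^-2] = acceleration [L T^-2] ✓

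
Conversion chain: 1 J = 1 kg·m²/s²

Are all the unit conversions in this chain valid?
The chain is correct (no errors).

Correct: Joule is defined as kg·m²/s²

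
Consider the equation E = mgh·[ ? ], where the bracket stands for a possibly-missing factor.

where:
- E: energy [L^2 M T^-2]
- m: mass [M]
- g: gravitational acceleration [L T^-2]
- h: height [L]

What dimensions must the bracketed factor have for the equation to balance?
Nothing is missing — the bracketed factor must be dimensionless.

E has dimensions [L^2 M T^-2] and mgh already has dimensions [L^2 M T^-2], so E = mgh is dimensionally complete.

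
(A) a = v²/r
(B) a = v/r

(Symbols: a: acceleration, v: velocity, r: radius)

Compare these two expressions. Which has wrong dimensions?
(B)

(A) a = v²/r: LHS [L T^-2], RHS [L T^-2] ✓
(B) a = v/r: LHS [L T^-2], RHS [T^-1] ✗

Expression (B) a = v/r is dimensionally incorrect.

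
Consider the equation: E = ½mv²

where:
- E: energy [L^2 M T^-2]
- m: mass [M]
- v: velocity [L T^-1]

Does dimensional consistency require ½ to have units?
No

E has dimensions [L^2 M T^-2] and mv² already has dimensions [L^2 M T^-2], so the equation balances without ½ contributing any dimensions. ½ is a pure (dimensionless) number; changing or removing it would not affect dimensional consistency.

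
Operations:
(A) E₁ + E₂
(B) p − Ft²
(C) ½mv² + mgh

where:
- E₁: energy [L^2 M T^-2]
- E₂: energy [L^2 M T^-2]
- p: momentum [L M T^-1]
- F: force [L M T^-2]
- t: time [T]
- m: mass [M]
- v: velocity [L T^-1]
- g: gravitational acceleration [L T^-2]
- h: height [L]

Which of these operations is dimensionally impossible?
(B) p − Ft²

(A) E₁ + E₂: E₁ [L^2 M T^-2] and E₂ [L^2 M T^-2] — same dimensions ✓
(B) p − Ft²: p [L M T^-1] and Ft² [L M] — different dimensions cannot be added/subtracted ✗
(C) ½mv² + mgh: ½mv² [L^2 M T^-2] and mgh [L^2 M T^-2] — same dimensions ✓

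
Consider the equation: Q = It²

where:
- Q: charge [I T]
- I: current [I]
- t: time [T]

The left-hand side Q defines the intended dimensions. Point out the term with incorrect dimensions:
The right-hand side term It²

Q has dimensions [I T], but It² has dimensions [I T^2], so the term It² is dimensionally wrong for Q.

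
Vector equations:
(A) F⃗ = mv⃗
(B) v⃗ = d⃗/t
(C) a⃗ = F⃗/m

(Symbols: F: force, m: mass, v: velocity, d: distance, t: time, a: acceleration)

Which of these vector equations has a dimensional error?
(A) F⃗ = mv⃗

(A) F⃗ = mv⃗: LHS [L M T^-2], RHS [L M T^-1] ✗ — mass times velocity is momentum, not force; should be ma⃗
(B) v⃗ = d⃗/t: LHS [L T^-1], RHS [L T^-1] ✓ — displacement (vector) divided by time (scalar)
(C) a⃗ = F⃗/m: LHS [L T^-2], RHS [L T^-2] ✓ — force (vector) divided by mass (scalar)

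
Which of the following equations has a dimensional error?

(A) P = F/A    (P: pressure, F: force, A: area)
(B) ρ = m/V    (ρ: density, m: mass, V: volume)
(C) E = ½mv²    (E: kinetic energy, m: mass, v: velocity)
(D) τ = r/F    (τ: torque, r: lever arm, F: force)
(D) τ = r/F

The equation (D) τ = r/F is dimensionally incorrect.

LHS (τ): [L^2 M T^-2]
RHS (r/F): [M^-1 T^2] ✗

The dimensions do not match. The other three equations balance.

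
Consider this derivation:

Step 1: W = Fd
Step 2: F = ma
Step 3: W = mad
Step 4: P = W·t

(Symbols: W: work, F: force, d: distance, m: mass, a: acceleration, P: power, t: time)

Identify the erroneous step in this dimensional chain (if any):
Step 4

Step 1: W = Fd → LHS [L^2 M T^-2], RHS [L^2 M T^-2] ✓
Step 2: F = ma → LHS [L M T^-2], RHS [L M T^-2] ✓
Step 3: W = mad → LHS [L^2 M T^-2], RHS [L^2 M T^-2] ✓
Step 4: P = W·t → LHS [L^2 M T^-3], RHS [L^2 M T^-1] ✗

The first dimensional inconsistency appears in step 4: P = W·t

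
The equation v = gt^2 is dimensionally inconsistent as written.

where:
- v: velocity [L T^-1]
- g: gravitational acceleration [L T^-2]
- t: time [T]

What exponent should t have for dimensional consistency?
The exponent of t should be 1: v = gt

The LHS v has dimensions [L T^-1]; t has dimensions [T].
As written, the RHS gt^2 (exponent 2 on t) has dimensions [L], which does not match.
With exponent 1, the RHS gt has dimensions [L T^-1], matching the LHS.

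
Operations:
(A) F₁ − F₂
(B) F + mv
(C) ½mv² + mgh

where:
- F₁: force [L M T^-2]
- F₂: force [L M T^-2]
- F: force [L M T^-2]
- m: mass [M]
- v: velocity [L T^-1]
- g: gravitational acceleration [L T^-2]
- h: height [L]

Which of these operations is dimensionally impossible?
(B) F + mv

(A) F₁ − F₂: F₁ [L M T^-2] and F₂ [L M T^-2] — same dimensions ✓
(B) F + mv: F [L M T^-2] and mv [L M T^-1] — different dimensions cannot be added/subtracted ✗
(C) ½mv² + mgh: ½mv² [L^2 M T^-2] and mgh [L^2 M T^-2] — same dimensions ✓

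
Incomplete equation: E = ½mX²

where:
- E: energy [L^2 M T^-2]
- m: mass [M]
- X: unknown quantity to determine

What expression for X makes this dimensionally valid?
X = v (velocity), dimensions [L T^-1]

E has dimensions [L^2 M T^-2]; the rest of the RHS (½m) has dimensions [M].
So X² must have dimensions [L^2 T^-2], i.e. X has dimensions [L T^-1] — X = v (velocity).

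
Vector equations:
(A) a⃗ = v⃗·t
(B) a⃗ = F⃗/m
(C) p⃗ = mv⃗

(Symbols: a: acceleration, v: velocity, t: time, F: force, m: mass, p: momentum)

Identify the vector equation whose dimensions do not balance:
(A) a⃗ = v⃗·t

(A) a⃗ = v⃗·t: LHS [L T^-2], RHS [L] ✗ — acceleration is velocity per time; should be v⃗/t
(B) a⃗ = F⃗/m: LHS [L T^-2], RHS [L T^-2] ✓ — force (vector) divided by mass (scalar)
(C) p⃗ = mv⃗: LHS [L M T^-1], RHS [L M T^-1] ✓ — mass (scalar) times velocity (vector)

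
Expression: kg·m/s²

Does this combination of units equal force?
Yes

The expression kg·m/s² has dimensions [L M T^-2], which is exactly force [L M T^-2].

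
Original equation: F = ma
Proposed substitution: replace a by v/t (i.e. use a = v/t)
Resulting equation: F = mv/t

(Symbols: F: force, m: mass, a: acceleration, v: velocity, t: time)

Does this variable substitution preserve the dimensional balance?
Yes

[a] = [L T^-2] and [v/t] = [L T^-2]. These match, so the substitution replaces a quantity by one of the same dimensions and the result F = mv/t has LHS [L M T^-2] vs RHS [L M T^-2] — still consistent.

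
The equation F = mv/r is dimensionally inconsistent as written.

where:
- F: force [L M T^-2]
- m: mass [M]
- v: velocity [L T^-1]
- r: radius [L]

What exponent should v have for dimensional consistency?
The exponent of v should be 2: F = mv^2/r

The LHS F has dimensions [L M T^-2]; v has dimensions [L T^-1].
As written, the RHS mv/r (exponent 1 on v) has dimensions [M T^-1], which does not match.
With exponent 2, the RHS mv^2/r has dimensions [L M T^-2], matching the LHS.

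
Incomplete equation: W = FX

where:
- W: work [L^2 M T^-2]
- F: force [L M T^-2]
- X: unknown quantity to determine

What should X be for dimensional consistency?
X = d (distance), dimensions [L]

W has dimensions [L^2 M T^-2]; the rest of the RHS (F) has dimensions [L M T^-2].
So X must have dimensions [L] — X = d (distance).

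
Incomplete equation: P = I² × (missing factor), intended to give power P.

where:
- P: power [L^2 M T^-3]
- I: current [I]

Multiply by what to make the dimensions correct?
R (resistance), dimensions [I^-2 L^2 M T^-3]

P has dimensions [L^2 M T^-3] and I² has dimensions [I^2].
The missing factor must have dimensions [L^2 M T^-3] / [I^2] = [I^-2 L^2 M T^-3], i.e. resistance (R).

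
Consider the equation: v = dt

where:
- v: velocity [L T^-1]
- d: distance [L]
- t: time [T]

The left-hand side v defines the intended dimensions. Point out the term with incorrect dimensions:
The right-hand side term dt

v has dimensions [L T^-1], but dt has dimensions [L T], so the term dt is dimensionally wrong for v.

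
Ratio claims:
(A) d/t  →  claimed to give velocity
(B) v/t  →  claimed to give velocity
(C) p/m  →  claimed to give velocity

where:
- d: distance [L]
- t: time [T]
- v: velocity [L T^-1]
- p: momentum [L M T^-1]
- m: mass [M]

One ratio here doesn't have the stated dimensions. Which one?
(B) v/t does not give velocity

(A) d/t: [L T^-1] = velocity [L T^-1] ✓
(B) v/t: [L T^-2] ≠ velocity [L T^-1] ✗
(C) p/m: [L T^-1] = velocity [L T^-1] ✓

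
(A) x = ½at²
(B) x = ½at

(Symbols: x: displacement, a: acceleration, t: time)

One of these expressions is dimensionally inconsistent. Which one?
(B)

(A) x = ½at²: LHS [L], RHS [L] ✓
(B) x = ½at: LHS [L], RHS [L T^-1] ✗

Expression (B) x = ½at is dimensionally incorrect.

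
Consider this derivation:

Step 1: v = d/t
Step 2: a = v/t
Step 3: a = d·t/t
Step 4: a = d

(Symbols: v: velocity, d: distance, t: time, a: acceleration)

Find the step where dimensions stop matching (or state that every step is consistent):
Step 3

Step 1: v = d/t → LHS [L T^-1], RHS [L T^-1] ✓
Step 2: a = v/t → LHS [L T^-2], RHS [L T^-2] ✓
Step 3: a = d·t/t → LHS [L T^-2], RHS [L] ✗

The first dimensional inconsistency appears in step 3: a = d·t/t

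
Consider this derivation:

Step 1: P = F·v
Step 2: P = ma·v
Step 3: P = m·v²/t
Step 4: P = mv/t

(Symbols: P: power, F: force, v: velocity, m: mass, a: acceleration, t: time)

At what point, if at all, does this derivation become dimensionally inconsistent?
Step 4

Step 1: P = F·v → LHS [L^2 M T^-3], RHS [L^2 M T^-3] ✓
Step 2: P = ma·v → LHS [L^2 M T^-3], RHS [L^2 M T^-3] ✓
Step 3: P = m·v²/t → LHS [L^2 M T^-3], RHS [L^2 M T^-3] ✓
Step 4: P = mv/t → LHS [L^2 M T^-3], RHS [L M T^-2] ✗

The first dimensional inconsistency appears in step 4: P = mv/t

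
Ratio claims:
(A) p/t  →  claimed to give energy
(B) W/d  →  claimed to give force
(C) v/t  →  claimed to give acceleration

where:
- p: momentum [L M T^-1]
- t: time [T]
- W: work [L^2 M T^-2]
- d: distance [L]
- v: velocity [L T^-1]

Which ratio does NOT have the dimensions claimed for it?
(A) p/t does not give energy

(A) p/t: [L M T^-2] ≠ energy [L^2 M T^-2] ✗
(B) W/d: [L M T^-2] = force [L M T^-2] ✓
(C) v/t: [L T^-2] = acceleration [L T^-2] ✓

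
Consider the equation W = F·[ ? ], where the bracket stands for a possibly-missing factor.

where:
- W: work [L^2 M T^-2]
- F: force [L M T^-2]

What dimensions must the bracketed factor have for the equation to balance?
[L] — length (e.g. a distance d)

W has dimensions [L^2 M T^-2]; F has dimensions [L M T^-2].
The bracketed factor must supply [L^2 M T^-2] / [L M T^-2] = [L].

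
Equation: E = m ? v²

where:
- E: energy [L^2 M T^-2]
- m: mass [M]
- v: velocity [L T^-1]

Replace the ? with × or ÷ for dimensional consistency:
multiplication (×): E = m × v²

E [L^2 M T^-2]; m [M]; v² [L^2 T^-2].
m × v² → [L^2 M T^-2] ✓
m ÷ v² → [L^-2 M T^2] ✗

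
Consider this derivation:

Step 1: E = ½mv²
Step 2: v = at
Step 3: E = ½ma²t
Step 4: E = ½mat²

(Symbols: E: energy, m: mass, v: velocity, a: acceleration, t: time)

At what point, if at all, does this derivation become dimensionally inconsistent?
Step 3

Step 1: E = ½mv² → LHS [L^2 M T^-2], RHS [L^2 M T^-2] ✓
Step 2: v = at → LHS [L T^-1], RHS [L T^-1] ✓
Step 3: E = ½ma²t → LHS [L^2 M T^-2], RHS [L^2 M T^-3] ✗

The first dimensional inconsistency appears in step 3: E = ½ma²t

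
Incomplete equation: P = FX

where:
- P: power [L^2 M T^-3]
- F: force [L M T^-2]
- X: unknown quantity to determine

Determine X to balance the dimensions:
X = v (velocity), dimensions [L T^-1]

P has dimensions [L^2 M T^-3]; the rest of the RHS (F) has dimensions [L M T^-2].
So X must have dimensions [L T^-1] — X = v (velocity).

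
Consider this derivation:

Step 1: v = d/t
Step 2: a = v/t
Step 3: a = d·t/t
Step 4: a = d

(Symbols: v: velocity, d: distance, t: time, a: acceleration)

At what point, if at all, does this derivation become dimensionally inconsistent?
Step 3

Step 1: v = d/t → LHS [L T^-1], RHS [L T^-1] ✓
Step 2: a = v/t → LHS [L T^-2], RHS [L T^-2] ✓
Step 3: a = d·t/t → LHS [L T^-2], RHS [L] ✗

The first dimensional inconsistency appears in step 3: a = d·t/t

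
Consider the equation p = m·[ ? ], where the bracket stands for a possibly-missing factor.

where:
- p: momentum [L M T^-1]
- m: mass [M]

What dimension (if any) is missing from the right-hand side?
[L T^-1] — velocity (e.g. v)

p has dimensions [L M T^-1]; m has dimensions [M].
The bracketed factor must supply [L M T^-1] / [M] = [L T^-1].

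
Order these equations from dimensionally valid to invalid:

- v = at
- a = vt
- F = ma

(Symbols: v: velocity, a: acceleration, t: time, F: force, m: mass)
Dimensionally correct: v = at, F = ma
Dimensionally incorrect: a = vt
Ordered (correct first, then incorrect): v = at, F = ma, a = vt

- v = at: LHS [L T^-1], RHS [L T^-1] → correct ✓
- a = vt: LHS [L T^-2], RHS [L] → incorrect ✗
- F = ma: LHS [L M T^-2], RHS [L M T^-2] → correct ✓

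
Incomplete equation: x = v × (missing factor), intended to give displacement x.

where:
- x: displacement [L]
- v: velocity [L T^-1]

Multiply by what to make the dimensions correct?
t (time), dimensions [T]

x has dimensions [L] and v has dimensions [L T^-1].
The missing factor must have dimensions [L] / [L T^-1] = [T], i.e. time (t).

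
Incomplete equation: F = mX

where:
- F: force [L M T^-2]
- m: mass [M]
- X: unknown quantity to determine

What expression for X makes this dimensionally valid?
X = a (acceleration), dimensions [L T^-2]

F has dimensions [L M T^-2]; the rest of the RHS (m) has dimensions [M].
So X must have dimensions [L T^-2] — X = a (acceleration).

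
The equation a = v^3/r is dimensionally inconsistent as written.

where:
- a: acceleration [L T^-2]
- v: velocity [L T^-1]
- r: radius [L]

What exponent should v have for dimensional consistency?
The exponent of v should be 2: a = v^2/r

The LHS a has dimensions [L T^-2]; v has dimensions [L T^-1].
As written, the RHS v^3/r (exponent 3 on v) has dimensions [L^2 T^-3], which does not match.
With exponent 2, the RHS v^2/r has dimensions [L T^-2], matching the LHS.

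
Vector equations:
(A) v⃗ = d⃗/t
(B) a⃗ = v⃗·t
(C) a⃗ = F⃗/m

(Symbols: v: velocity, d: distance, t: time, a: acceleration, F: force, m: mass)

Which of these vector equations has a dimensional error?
(B) a⃗ = v⃗·t

(A) v⃗ = d⃗/t: LHS [L T^-1], RHS [L T^-1] ✓ — displacement (vector) divided by time (scalar)
(B) a⃗ = v⃗·t: LHS [L T^-2], RHS [L] ✗ — acceleration is velocity per time; should be v⃗/t
(C) a⃗ = F⃗/m: LHS [L T^-2], RHS [L T^-2] ✓ — force (vector) divided by mass (scalar)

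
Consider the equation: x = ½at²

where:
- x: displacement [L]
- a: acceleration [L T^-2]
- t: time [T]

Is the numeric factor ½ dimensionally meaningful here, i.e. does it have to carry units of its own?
No

x has dimensions [L] and at² already has dimensions [L], so the equation balances without ½ contributing any dimensions. ½ is a pure (dimensionless) number; changing or removing it would not affect dimensional consistency.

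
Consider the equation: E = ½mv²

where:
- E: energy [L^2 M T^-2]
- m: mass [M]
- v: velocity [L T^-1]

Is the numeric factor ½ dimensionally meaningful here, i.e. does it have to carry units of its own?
No

E has dimensions [L^2 M T^-2] and mv² already has dimensions [L^2 M T^-2], so the equation balances without ½ contributing any dimensions. ½ is a pure (dimensionless) number; changing or removing it would not affect dimensional consistency.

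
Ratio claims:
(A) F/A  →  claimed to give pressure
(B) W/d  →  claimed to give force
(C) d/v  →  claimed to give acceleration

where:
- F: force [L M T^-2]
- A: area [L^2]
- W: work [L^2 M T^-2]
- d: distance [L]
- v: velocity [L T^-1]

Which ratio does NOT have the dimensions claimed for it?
(C) d/v does not give acceleration

(A) F/A: [L^-1 M T^-2] = pressure [L^-1 M T^-2] ✓
(B) W/d: [L M T^-2] = force [L M T^-2] ✓
(C) d/v: [T] ≠ acceleration [L T^-2] ✗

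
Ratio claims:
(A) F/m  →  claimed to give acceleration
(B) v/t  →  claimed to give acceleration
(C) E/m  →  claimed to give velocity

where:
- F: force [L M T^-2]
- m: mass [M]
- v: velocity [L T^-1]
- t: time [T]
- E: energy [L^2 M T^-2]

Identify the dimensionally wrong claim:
(C) E/m does not give velocity

(A) F/m: [L T^-2] = acceleration [L T^-2] ✓
(B) v/t: [L T^-2] = acceleration [L T^-2] ✓
(C) E/m: [L^2 T^-2] ≠ velocity [L T^-1] ✗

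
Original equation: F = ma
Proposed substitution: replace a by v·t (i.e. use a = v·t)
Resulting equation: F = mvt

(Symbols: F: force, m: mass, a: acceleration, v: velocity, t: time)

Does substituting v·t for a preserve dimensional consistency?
No

[a] = [L T^-2] and [v·t] = [L]. These differ, so the substitution replaces a quantity by one of different dimensions and the result F = mvt has LHS [L M T^-2] vs RHS [L M] — inconsistent.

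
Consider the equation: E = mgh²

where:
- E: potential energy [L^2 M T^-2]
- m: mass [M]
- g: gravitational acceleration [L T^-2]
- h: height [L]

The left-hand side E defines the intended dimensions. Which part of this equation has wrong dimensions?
The right-hand side term mgh²

E has dimensions [L^2 M T^-2], but mgh² has dimensions [L^3 M T^-2], so the term mgh² is dimensionally wrong for E.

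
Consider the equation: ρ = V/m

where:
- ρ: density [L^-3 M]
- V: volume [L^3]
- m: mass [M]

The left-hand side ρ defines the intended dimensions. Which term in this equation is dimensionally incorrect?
The right-hand side term V/m

ρ has dimensions [L^-3 M], but V/m has dimensions [L^3 M^-1], so the term V/m is dimensionally wrong for ρ.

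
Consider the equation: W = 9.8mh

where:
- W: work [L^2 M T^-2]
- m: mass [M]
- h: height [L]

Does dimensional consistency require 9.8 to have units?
Yes

W has dimensions [L^2 M T^-2], while mh alone has dimensions [L M]. For the equation to balance, the factor 9.8 must carry dimensions [L T^-2] — it is a dimensional constant (a numerical value of a physical quantity with its units suppressed), not a pure number.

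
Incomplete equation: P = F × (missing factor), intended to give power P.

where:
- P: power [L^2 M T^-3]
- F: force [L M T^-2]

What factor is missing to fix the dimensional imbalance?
v (velocity), dimensions [L T^-1]

P has dimensions [L^2 M T^-3] and F has dimensions [L M T^-2].
The missing factor must have dimensions [L^2 M T^-3] / [L M T^-2] = [L T^-1], i.e. velocity (v).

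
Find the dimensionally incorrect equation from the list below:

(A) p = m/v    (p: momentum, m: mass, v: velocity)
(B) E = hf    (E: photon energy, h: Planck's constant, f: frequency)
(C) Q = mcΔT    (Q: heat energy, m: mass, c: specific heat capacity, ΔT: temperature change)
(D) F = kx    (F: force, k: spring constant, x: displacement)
(A) p = m/v

The equation (A) p = m/v is dimensionally incorrect.

LHS (p): [L M T^-1]
RHS (m/v): [L^-1 M T] ✗

The dimensions do not match. The other three equations balance.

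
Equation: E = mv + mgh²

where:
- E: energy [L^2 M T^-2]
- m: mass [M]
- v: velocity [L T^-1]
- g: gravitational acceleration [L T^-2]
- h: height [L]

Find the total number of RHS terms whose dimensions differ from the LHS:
2

LHS E: [L^2 M T^-2]
- mv: [L M T^-1] ✗
- mgh²: [L^3 M T^-2] ✗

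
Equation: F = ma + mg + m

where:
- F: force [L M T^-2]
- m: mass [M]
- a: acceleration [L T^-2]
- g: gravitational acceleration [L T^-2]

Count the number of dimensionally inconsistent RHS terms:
1

LHS F: [L M T^-2]
- ma: [L M T^-2] ✓
- mg: [L M T^-2] ✓
- m: [M] ✗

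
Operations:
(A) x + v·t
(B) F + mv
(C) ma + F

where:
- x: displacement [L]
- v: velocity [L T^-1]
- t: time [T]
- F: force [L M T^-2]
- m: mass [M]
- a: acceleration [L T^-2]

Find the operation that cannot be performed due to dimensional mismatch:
(B) F + mv

(A) x + v·t: x [L] and v·t [L] — same dimensions ✓
(B) F + mv: F [L M T^-2] and mv [L M T^-1] — different dimensions cannot be added/subtracted ✗
(C) ma + F: ma [L M T^-2] and F [L M T^-2] — same dimensions ✓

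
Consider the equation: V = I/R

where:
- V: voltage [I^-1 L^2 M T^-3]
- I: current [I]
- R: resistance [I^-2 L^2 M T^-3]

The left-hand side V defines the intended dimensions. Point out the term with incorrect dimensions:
The right-hand side term I/R

V has dimensions [I^-1 L^2 M T^-3], but I/R has dimensions [I^3 L^-2 M^-1 T^3], so the term I/R is dimensionally wrong for V.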